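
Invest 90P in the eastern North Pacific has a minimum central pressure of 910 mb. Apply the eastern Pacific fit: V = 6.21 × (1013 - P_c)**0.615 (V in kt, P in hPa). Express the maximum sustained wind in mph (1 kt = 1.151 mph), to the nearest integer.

ΔP = 1013 − 910 = 103 mb.
V ≈ 6.21 × 103^0.615 = 6.21 × 17.294 ≈ 107.396 kt.
107.396 × 1.151 ≈ 123.61 mph → 124 mph.

124 mph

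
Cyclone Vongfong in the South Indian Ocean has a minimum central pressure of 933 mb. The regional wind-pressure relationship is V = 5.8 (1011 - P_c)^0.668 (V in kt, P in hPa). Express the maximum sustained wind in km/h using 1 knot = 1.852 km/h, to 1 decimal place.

ΔP = 1011 − 933 = 78 mb.
V ≈ 5.8 × 78^0.668 = 5.8 × 18.362 ≈ 106.499 kt.
106.499 × 1.852 ≈ 197.24 km/h → 197.2 km/h.

197.2 km/h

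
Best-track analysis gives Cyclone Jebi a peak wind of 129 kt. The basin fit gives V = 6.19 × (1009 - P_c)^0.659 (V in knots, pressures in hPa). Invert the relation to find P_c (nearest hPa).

ΔP = (V / 6.19)^(1/0.659) = (129/6.19)^1.517.
129/6.19 = 20.840; 20.840^1.517 ≈ 100.31 hPa.
P_c = 1009 − 100.31 = 908.69 ≈ 909 hPa.

909 hPa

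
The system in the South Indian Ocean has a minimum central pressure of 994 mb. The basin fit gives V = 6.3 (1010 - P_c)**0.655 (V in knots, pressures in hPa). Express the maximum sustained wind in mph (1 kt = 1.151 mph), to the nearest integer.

45 mph

ΔP = 1010 − 994 = 16 mb.
V ≈ 6.3 × 16^0.655 = 6.3 × 6.148 ≈ 38.729 kt.
38.729 × 1.151 ≈ 44.58 mph → 45 mph.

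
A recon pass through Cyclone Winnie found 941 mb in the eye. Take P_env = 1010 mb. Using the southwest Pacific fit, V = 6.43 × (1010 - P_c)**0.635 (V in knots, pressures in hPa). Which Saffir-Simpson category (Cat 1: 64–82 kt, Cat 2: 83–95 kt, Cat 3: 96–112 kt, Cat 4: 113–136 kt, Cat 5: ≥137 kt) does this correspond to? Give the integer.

2

ΔP = 1010 − 941 = 69 mb.
V ≈ 6.43 × 69^0.635 = 6.43 × 14.71 ≈ 95 kt.
95 kt falls in the Category 2 band.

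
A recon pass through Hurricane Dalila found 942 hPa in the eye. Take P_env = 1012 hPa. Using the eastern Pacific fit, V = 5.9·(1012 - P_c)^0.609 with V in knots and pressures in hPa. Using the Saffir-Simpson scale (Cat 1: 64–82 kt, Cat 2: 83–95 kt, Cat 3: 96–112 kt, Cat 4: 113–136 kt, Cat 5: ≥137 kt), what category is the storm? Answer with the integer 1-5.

ΔP = 1012 − 942 = 70 hPa.
V ≈ 5.9 × 70^0.609 = 5.9 × 13.29 ≈ 78 kt.
78 kt falls in the Category 1 band.

1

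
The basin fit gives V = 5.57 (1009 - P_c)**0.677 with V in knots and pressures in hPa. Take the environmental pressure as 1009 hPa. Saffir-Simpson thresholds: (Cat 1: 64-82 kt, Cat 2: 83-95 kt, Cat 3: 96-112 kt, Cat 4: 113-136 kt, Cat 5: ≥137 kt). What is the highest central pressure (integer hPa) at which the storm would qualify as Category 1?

Category 1 begins at V = 64 kt.
Required ΔP = (64/5.57)^(1/0.677) = 11.490^1.477 ≈ 36.83 hPa.
P_c ≤ 1009 − 36.83 = 972.17, so the highest integer P_c is 972 hPa.

972 hPa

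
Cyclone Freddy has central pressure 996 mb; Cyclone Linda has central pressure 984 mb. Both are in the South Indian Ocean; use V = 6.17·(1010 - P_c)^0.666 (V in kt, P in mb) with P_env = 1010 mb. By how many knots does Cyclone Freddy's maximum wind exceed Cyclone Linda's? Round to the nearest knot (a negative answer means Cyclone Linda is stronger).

-18 kt

Cyclone Freddy: ΔP = 14; V ≈ 6.17 × 14^0.666 ≈ 35.78 kt.
Cyclone Linda: ΔP = 26; V ≈ 6.17 × 26^0.666 ≈ 54.03 kt.
Difference ≈ 35.78 − 54.03 = -18.25 → -18 kt.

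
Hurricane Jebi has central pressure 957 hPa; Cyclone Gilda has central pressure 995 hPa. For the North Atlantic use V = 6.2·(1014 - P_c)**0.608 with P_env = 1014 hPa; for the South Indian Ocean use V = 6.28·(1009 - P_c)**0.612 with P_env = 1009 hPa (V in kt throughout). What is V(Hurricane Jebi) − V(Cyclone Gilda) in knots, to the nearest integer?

Hurricane Jebi: ΔP = 57; V ≈ 6.2 × 57^0.608 ≈ 72.44 kt.
Cyclone Gilda: ΔP = 14; V ≈ 6.28 × 14^0.612 ≈ 31.58 kt.
Difference ≈ 72.44 − 31.58 = 40.86 → 41 kt.

41 kt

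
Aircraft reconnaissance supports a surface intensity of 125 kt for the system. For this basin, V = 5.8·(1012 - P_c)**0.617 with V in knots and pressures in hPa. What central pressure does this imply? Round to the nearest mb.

ΔP = (V / 5.8)^(1/0.617) = (125/5.8)^1.621.
125/5.8 = 21.552; 21.552^1.621 ≈ 144.96 mb.
P_c = 1012 − 144.96 = 867.04 ≈ 867 mb.

867 mb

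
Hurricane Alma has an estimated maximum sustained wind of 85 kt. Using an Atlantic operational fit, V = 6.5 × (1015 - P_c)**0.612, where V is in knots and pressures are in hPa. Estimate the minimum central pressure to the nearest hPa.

ΔP = (V / 6.5)^(1/0.612) = (85/6.5)^1.634.
85/6.5 = 13.077; 13.077^1.634 ≈ 66.74 hPa.
P_c = 1015 − 66.74 = 948.26 ≈ 948 hPa.

948 hPa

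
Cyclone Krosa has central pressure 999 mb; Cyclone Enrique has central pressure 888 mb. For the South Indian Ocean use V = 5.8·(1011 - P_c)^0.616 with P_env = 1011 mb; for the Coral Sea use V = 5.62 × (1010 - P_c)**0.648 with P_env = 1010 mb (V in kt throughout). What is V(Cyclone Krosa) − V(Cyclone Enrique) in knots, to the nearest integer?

-100 kt

Cyclone Krosa: ΔP = 12; V ≈ 5.8 × 12^0.616 ≈ 26.80 kt.
Cyclone Enrique: ΔP = 122; V ≈ 5.62 × 122^0.648 ≈ 126.39 kt.
Difference ≈ 26.80 − 126.39 = -99.59 → -100 kt.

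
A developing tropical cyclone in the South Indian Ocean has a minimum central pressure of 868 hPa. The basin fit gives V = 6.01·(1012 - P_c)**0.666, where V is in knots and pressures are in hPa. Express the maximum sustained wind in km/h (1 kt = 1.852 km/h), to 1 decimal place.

ΔP = 1012 − 868 = 144 hPa.
V ≈ 6.01 × 144^0.666 = 6.01 × 27.382 ≈ 164.567 kt.
164.567 × 1.852 ≈ 304.78 km/h → 304.8 km/h.

304.8 km/h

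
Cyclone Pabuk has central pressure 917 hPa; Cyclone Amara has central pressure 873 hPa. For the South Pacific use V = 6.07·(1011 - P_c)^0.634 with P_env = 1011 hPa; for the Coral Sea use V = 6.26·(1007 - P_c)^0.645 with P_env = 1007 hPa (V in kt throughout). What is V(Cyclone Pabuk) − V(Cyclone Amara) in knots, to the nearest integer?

-39 kt

Cyclone Pabuk: ΔP = 94; V ≈ 6.07 × 94^0.634 ≈ 108.18 kt.
Cyclone Amara: ΔP = 134; V ≈ 6.26 × 134^0.645 ≈ 147.42 kt.
Difference ≈ 108.18 − 147.42 = -39.24 → -39 kt.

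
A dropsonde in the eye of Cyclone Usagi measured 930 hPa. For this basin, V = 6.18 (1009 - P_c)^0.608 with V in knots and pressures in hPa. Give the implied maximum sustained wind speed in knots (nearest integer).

ΔP = 1009 − 930 = 79 hPa.
79^0.608 ≈ 14.248.
V ≈ 6.18 × 14.248 ≈ 88.1 kt.

88 kt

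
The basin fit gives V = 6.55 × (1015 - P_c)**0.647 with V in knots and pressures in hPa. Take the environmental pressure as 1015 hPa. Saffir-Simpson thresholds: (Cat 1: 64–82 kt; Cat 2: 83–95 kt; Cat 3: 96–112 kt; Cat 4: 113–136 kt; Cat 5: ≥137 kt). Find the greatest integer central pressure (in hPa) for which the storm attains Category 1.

981 hPa

Category 1 begins at V = 64 kt.
Required ΔP = (64/6.55)^(1/0.647) = 9.771^1.546 ≈ 33.89 hPa.
P_c ≤ 1015 − 33.89 = 981.11, so the highest integer P_c is 981 hPa.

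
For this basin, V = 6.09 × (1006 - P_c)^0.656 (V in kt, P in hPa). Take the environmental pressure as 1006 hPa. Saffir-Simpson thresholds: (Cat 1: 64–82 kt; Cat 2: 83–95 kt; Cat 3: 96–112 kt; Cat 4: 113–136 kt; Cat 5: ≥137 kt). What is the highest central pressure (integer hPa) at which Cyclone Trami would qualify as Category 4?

Category 4 begins at V = 113 kt.
Required ΔP = (113/6.09)^(1/0.656) = 18.555^1.524 ≈ 85.83 hPa.
P_c ≤ 1006 − 85.83 = 920.17, so the highest integer P_c is 920 hPa.

920 hPa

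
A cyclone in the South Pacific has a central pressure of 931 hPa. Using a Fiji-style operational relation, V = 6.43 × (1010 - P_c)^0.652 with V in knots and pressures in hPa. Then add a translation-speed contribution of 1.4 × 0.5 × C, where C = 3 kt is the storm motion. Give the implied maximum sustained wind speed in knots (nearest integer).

ΔP = 1010 − 931 = 79 hPa.
79^0.652 ≈ 17.268.
V ≈ 6.43 × 17.268 ≈ 111.0 kt.
Translation term: 1.4 × 0.5 × 3 = 2.1 kt.
Corrected V ≈ 113.1 kt → 113 kt.

113 kt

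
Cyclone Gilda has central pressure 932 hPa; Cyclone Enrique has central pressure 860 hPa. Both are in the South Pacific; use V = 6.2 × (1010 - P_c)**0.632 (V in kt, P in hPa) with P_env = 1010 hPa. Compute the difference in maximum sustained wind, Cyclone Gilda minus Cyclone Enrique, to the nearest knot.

Cyclone Gilda: ΔP = 78; V ≈ 6.2 × 78^0.632 ≈ 97.32 kt.
Cyclone Enrique: ΔP = 150; V ≈ 6.2 × 150^0.632 ≈ 147.12 kt.
Difference ≈ 97.32 − 147.12 = -49.80 → -50 kt.

-50 kt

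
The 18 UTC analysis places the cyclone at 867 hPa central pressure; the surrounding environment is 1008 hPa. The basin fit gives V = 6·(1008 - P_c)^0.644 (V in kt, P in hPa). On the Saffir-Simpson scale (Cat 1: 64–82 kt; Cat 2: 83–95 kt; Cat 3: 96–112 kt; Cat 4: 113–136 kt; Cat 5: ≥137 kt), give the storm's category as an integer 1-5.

5

ΔP = 1008 − 867 = 141 hPa.
V ≈ 6 × 141^0.644 = 6 × 24.22 ≈ 145 kt.
145 kt falls in the Category 5 band.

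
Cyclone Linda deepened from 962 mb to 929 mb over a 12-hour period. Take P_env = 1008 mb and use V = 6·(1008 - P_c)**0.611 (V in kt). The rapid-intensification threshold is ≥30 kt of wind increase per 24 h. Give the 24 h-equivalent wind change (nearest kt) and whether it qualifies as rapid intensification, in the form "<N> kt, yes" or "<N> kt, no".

49 kt, yes

V₁: ΔP = 46, V ≈ 6 × 46^0.611 ≈ 62.24 kt.
V₂: ΔP = 79, V ≈ 6 × 79^0.611 ≈ 86.62 kt.
ΔV over 12 h = 24.38 kt → 24 h equivalent = 24.38 × 24/12 ≈ 48.76 kt.
49 kt ≥ 30 kt ⇒ rapid intensification.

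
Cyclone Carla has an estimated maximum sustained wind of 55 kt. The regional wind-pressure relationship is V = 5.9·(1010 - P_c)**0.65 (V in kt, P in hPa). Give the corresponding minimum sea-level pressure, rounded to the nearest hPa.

979 hPa

ΔP = (V / 5.9)^(1/0.65) = (55/5.9)^1.538.
55/5.9 = 9.322; 9.322^1.538 ≈ 31.01 hPa.
P_c = 1010 − 31.01 = 978.99 ≈ 979 hPa.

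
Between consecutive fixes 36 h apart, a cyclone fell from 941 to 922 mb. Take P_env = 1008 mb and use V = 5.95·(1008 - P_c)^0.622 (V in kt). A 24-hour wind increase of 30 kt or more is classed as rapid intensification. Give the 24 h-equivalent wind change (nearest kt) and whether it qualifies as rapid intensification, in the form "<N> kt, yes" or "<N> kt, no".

9 kt, no

V₁: ΔP = 67, V ≈ 5.95 × 67^0.622 ≈ 81.35 kt.
V₂: ΔP = 86, V ≈ 5.95 × 86^0.622 ≈ 95.01 kt.
ΔV over 36 h = 13.66 kt → 24 h equivalent = 13.66 × 24/36 ≈ 9.11 kt.
9 kt < 30 kt ⇒ not rapid intensification.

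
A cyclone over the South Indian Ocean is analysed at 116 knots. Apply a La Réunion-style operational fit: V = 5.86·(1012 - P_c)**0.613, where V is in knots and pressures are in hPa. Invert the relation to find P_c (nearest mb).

882 mb

ΔP = (V / 5.86)^(1/0.613) = (116/5.86)^1.631.
116/5.86 = 19.795; 19.795^1.631 ≈ 130.35 mb.
P_c = 1012 − 130.35 = 881.65 ≈ 882 mb.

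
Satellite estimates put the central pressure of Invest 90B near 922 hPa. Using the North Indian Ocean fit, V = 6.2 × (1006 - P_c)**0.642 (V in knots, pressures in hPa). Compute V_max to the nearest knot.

ΔP = 1006 − 922 = 84 hPa.
84^0.642 ≈ 17.194.
V ≈ 6.2 × 17.194 ≈ 106.6 kt.

107 kt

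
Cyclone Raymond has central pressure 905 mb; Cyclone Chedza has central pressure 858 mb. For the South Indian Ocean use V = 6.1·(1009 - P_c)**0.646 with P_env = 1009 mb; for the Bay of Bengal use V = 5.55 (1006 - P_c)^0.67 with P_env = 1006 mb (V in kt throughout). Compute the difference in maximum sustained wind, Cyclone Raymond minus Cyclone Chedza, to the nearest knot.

Cyclone Raymond: ΔP = 104; V ≈ 6.1 × 104^0.646 ≈ 122.56 kt.
Cyclone Chedza: ΔP = 148; V ≈ 5.55 × 148^0.67 ≈ 157.89 kt.
Difference ≈ 122.56 − 157.89 = -35.33 → -35 kt.

-35 kt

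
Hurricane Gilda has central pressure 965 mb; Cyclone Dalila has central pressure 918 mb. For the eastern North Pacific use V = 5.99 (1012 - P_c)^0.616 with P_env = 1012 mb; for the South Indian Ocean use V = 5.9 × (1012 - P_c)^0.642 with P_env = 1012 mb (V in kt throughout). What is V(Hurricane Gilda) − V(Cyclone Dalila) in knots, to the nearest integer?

-45 kt

Hurricane Gilda: ΔP = 47; V ≈ 5.99 × 47^0.616 ≈ 64.19 kt.
Cyclone Dalila: ΔP = 94; V ≈ 5.9 × 94^0.642 ≈ 109.04 kt.
Difference ≈ 64.19 − 109.04 = -44.85 → -45 kt.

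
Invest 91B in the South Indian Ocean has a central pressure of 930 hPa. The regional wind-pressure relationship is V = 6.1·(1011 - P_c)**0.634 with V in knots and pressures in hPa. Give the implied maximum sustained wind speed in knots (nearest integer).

ΔP = 1011 − 930 = 81 hPa.
81^0.634 ≈ 16.217.
V ≈ 6.1 × 16.217 ≈ 98.9 kt.

99 kt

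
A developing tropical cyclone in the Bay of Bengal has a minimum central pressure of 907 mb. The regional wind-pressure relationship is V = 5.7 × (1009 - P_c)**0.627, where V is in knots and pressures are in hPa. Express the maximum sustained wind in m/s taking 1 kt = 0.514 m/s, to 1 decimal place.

ΔP = 1009 − 907 = 102 mb.
V ≈ 5.7 × 102^0.627 = 5.7 × 18.172 ≈ 103.578 kt.
103.578 × 0.514 ≈ 53.24 m/s → 53.2 m/s.

53.2 m/s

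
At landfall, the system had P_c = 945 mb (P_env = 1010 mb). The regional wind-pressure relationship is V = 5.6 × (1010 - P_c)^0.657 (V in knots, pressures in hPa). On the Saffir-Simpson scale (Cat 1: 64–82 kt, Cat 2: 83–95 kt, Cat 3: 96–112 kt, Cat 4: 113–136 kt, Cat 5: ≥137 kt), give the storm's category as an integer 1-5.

2

ΔP = 1010 − 945 = 65 mb.
V ≈ 5.6 × 65^0.657 = 5.6 × 15.53 ≈ 87 kt.
87 kt falls in the Category 2 band.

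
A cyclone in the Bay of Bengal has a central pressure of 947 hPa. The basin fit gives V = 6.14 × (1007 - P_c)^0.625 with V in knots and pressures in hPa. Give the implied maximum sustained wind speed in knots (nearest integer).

79 kt

ΔP = 1007 − 947 = 60 hPa.
60^0.625 ≈ 12.922.
V ≈ 6.14 × 12.922 ≈ 79.3 kt.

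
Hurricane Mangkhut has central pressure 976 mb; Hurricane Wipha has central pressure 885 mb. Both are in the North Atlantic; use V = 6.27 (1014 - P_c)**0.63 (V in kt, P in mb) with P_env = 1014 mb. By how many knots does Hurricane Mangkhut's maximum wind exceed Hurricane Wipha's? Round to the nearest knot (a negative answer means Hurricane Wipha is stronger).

-72 kt

Hurricane Mangkhut: ΔP = 38; V ≈ 6.27 × 38^0.63 ≈ 62.02 kt.
Hurricane Wipha: ΔP = 129; V ≈ 6.27 × 129^0.63 ≈ 133.95 kt.
Difference ≈ 62.02 − 133.95 = -71.93 → -72 kt.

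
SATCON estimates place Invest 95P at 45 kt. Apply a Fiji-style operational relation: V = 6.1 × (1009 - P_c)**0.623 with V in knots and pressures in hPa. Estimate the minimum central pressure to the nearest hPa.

ΔP = (V / 6.1)^(1/0.623) = (45/6.1)^1.605.
45/6.1 = 7.377; 7.377^1.605 ≈ 24.72 hPa.
P_c = 1009 − 24.72 = 984.28 ≈ 984 hPa.

984 hPa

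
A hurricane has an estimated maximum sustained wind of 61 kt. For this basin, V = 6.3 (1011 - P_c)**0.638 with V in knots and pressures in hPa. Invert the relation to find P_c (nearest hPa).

976 hPa

ΔP = (V / 6.3)^(1/0.638) = (61/6.3)^1.567.
61/6.3 = 9.683; 9.683^1.567 ≈ 35.11 hPa.
P_c = 1011 − 35.11 = 975.89 ≈ 976 hPa.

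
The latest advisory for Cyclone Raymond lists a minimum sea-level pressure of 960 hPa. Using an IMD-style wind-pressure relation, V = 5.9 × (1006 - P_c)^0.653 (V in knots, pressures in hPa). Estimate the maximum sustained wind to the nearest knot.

72 kt

ΔP = 1006 − 960 = 46 hPa.
46^0.653 ≈ 12.184.
V ≈ 5.9 × 12.184 ≈ 71.9 kt.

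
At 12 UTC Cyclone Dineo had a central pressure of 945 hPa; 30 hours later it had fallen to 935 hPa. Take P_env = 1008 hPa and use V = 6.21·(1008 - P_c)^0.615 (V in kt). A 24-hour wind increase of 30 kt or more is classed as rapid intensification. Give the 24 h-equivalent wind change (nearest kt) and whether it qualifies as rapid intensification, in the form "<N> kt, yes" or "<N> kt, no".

6 kt, no

V₁: ΔP = 63, V ≈ 6.21 × 63^0.615 ≈ 79.38 kt.
V₂: ΔP = 73, V ≈ 6.21 × 73^0.615 ≈ 86.90 kt.
ΔV over 30 h = 7.52 kt → 24 h equivalent = 7.52 × 24/30 ≈ 6.02 kt.
6 kt < 30 kt ⇒ not rapid intensification.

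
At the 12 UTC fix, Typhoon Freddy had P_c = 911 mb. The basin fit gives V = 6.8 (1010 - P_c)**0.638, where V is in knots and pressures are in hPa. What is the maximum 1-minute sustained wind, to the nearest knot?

ΔP = 1010 − 911 = 99 mb.
99^0.638 ≈ 18.759.
V ≈ 6.8 × 18.759 ≈ 127.6 kt.

128 kt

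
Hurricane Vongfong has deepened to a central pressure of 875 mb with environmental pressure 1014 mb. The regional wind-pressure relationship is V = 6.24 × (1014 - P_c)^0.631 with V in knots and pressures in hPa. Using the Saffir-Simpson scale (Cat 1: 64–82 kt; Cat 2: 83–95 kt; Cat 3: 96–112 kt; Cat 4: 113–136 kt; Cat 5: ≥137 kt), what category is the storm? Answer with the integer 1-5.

5

ΔP = 1014 − 875 = 139 mb.
V ≈ 6.24 × 139^0.631 = 6.24 × 22.50 ≈ 140 kt.
140 kt falls in the Category 5 band.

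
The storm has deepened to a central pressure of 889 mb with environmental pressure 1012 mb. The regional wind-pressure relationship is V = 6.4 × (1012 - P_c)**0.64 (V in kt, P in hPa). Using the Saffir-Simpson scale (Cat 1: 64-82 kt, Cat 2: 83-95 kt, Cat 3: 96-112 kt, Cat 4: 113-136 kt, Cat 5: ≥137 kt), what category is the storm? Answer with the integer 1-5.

5

ΔP = 1012 − 889 = 123 mb.
V ≈ 6.4 × 123^0.64 = 6.4 × 21.75 ≈ 139 kt.
139 kt falls in the Category 5 band.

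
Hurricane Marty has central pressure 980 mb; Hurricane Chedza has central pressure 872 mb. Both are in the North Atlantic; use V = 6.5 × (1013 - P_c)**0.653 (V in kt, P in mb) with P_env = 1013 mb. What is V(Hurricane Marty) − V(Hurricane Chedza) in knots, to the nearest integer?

Hurricane Marty: ΔP = 33; V ≈ 6.5 × 33^0.653 ≈ 63.75 kt.
Hurricane Chedza: ΔP = 141; V ≈ 6.5 × 141^0.653 ≈ 164.57 kt.
Difference ≈ 63.75 − 164.57 = -100.82 → -101 kt.

-101 kt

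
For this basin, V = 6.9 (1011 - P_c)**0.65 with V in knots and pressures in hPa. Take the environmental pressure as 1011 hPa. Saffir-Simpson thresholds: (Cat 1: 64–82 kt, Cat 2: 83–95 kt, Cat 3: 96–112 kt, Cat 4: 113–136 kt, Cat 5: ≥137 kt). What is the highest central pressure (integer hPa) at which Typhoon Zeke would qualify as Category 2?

Category 2 begins at V = 83 kt.
Required ΔP = (83/6.9)^(1/0.65) = 12.029^1.538 ≈ 45.91 hPa.
P_c ≤ 1011 − 45.91 = 965.09, so the highest integer P_c is 965 hPa.

965 hPa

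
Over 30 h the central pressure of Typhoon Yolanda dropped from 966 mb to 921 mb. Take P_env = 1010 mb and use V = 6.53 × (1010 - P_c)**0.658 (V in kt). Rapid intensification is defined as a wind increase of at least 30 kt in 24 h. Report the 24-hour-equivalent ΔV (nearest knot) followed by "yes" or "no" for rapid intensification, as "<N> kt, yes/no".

37 kt, yes

V₁: ΔP = 44, V ≈ 6.53 × 44^0.658 ≈ 78.76 kt.
V₂: ΔP = 89, V ≈ 6.53 × 89^0.658 ≈ 125.20 kt.
ΔV over 30 h = 46.44 kt → 24 h equivalent = 46.44 × 24/30 ≈ 37.15 kt.
37 kt ≥ 30 kt ⇒ rapid intensification.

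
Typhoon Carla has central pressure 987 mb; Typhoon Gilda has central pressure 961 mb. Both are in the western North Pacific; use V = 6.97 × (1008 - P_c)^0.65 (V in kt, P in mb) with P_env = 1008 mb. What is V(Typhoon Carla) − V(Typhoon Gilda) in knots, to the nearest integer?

-35 kt

Typhoon Carla: ΔP = 21; V ≈ 6.97 × 21^0.65 ≈ 50.43 kt.
Typhoon Gilda: ΔP = 47; V ≈ 6.97 × 47^0.65 ≈ 85.13 kt.
Difference ≈ 50.43 − 85.13 = -34.70 → -35 kt.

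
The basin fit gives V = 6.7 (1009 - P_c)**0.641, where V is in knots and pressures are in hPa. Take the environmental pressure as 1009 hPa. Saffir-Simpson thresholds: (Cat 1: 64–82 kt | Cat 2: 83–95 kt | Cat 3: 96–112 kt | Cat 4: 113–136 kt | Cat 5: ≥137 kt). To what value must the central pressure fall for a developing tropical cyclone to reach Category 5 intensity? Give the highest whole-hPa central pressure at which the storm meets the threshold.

898 hPa

Category 5 begins at V = 137 kt.
Required ΔP = (137/6.7)^(1/0.641) = 20.448^1.560 ≈ 110.84 hPa.
P_c ≤ 1009 − 110.84 = 898.16, so the highest integer P_c is 898 hPa.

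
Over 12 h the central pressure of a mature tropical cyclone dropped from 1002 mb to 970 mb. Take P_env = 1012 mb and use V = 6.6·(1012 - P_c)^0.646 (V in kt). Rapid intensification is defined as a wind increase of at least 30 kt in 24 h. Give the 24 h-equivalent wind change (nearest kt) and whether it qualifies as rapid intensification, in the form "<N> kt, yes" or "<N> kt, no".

89 kt, yes

V₁: ΔP = 10, V ≈ 6.6 × 10^0.646 ≈ 29.21 kt.
V₂: ΔP = 42, V ≈ 6.6 × 42^0.646 ≈ 73.82 kt.
ΔV over 12 h = 44.61 kt → 24 h equivalent = 44.61 × 24/12 ≈ 89.22 kt.
89 kt ≥ 30 kt ⇒ rapid intensification.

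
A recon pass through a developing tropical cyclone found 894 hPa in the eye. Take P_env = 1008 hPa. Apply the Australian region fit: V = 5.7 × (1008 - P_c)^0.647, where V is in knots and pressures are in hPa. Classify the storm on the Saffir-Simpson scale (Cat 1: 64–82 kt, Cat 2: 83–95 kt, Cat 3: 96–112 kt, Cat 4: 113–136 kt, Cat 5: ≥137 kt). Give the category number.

4

ΔP = 1008 − 894 = 114 hPa.
V ≈ 5.7 × 114^0.647 = 5.7 × 21.42 ≈ 122 kt.
122 kt falls in the Category 4 band.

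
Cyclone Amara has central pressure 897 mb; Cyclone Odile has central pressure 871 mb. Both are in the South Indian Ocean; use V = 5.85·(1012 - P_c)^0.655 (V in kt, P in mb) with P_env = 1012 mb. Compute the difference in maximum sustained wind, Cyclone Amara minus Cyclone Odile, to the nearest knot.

-19 kt

Cyclone Amara: ΔP = 115; V ≈ 5.85 × 115^0.655 ≈ 130.89 kt.
Cyclone Odile: ΔP = 141; V ≈ 5.85 × 141^0.655 ≈ 149.59 kt.
Difference ≈ 130.89 − 149.59 = -18.70 → -19 kt.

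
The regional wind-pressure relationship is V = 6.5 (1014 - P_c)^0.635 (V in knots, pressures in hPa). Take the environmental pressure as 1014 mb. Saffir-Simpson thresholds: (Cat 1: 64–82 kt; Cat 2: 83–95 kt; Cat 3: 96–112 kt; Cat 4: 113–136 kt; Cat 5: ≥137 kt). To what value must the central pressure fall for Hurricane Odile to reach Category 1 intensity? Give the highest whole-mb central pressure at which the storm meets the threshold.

977 mb

Category 1 begins at V = 64 kt.
Required ΔP = (64/6.5)^(1/0.635) = 9.846^1.575 ≈ 36.66 mb.
P_c ≤ 1014 − 36.66 = 977.34, so the highest integer P_c is 977 mb.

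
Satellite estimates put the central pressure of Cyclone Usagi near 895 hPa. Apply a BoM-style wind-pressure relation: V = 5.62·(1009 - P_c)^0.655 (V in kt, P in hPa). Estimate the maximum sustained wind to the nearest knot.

125 kt

ΔP = 1009 − 895 = 114 hPa.
114^0.655 ≈ 22.247.
V ≈ 5.62 × 22.247 ≈ 125.0 kt.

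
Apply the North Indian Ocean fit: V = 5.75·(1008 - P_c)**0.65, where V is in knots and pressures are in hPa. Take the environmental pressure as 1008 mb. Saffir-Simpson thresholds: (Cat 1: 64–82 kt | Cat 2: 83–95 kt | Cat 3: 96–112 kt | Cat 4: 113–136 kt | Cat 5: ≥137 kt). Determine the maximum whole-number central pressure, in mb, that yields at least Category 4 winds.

910 mb

Category 4 begins at V = 113 kt.
Required ΔP = (113/5.75)^(1/0.65) = 19.652^1.538 ≈ 97.69 mb.
P_c ≤ 1008 − 97.69 = 910.31, so the highest integer P_c is 910 mb.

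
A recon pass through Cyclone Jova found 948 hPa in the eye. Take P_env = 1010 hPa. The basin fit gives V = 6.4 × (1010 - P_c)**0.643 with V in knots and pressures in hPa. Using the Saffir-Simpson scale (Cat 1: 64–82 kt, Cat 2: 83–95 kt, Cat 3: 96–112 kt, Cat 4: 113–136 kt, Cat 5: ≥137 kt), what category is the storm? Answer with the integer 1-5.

2

ΔP = 1010 − 948 = 62 hPa.
V ≈ 6.4 × 62^0.643 = 6.4 × 14.21 ≈ 91 kt.
91 kt falls in the Category 2 band.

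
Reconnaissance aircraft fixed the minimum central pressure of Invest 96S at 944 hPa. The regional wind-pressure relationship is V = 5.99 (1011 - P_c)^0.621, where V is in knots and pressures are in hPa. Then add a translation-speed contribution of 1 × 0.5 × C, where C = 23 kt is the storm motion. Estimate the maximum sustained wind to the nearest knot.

ΔP = 1011 − 944 = 67 hPa.
67^0.621 ≈ 13.614.
V ≈ 5.99 × 13.614 ≈ 81.5 kt.
Translation term: 1 × 0.5 × 23 = 11.5 kt.
Corrected V ≈ 93 kt → 93 kt.

93 kt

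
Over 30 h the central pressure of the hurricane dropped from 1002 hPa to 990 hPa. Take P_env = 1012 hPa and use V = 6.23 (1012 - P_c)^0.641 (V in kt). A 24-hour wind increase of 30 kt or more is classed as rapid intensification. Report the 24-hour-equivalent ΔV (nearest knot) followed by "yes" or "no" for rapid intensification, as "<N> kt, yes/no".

V₁: ΔP = 10, V ≈ 6.23 × 10^0.641 ≈ 27.26 kt.
V₂: ΔP = 22, V ≈ 6.23 × 22^0.641 ≈ 45.18 kt.
ΔV over 30 h = 17.92 kt → 24 h equivalent = 17.92 × 24/30 ≈ 14.34 kt.
14 kt < 30 kt ⇒ not rapid intensification.

14 kt, no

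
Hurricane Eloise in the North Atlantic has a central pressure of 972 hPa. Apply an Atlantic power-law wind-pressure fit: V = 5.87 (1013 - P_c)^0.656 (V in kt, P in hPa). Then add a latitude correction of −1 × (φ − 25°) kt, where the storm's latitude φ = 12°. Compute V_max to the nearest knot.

ΔP = 1013 − 972 = 41 hPa.
41^0.656 ≈ 11.428.
V ≈ 5.87 × 11.428 ≈ 67.1 kt.
Latitude correction: −1 × (12 − 25) = 13 kt.
Corrected V ≈ 80.1 kt → 80 kt.

80 kt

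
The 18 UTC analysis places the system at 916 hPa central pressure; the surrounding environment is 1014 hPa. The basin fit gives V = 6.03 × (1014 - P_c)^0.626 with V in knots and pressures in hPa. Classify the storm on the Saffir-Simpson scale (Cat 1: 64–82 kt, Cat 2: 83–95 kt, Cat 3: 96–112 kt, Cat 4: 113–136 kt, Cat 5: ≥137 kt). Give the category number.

ΔP = 1014 − 916 = 98 hPa.
V ≈ 6.03 × 98^0.626 = 6.03 × 17.64 ≈ 106 kt.
106 kt falls in the Category 3 band.

3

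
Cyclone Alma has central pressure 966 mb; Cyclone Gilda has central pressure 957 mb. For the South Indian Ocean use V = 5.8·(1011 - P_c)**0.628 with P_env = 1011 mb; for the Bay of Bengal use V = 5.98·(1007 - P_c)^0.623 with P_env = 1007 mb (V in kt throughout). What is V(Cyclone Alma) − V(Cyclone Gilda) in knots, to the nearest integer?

-5 kt

Cyclone Alma: ΔP = 45; V ≈ 5.8 × 45^0.628 ≈ 63.34 kt.
Cyclone Gilda: ΔP = 50; V ≈ 5.98 × 50^0.623 ≈ 68.42 kt.
Difference ≈ 63.34 − 68.42 = -5.08 → -5 kt.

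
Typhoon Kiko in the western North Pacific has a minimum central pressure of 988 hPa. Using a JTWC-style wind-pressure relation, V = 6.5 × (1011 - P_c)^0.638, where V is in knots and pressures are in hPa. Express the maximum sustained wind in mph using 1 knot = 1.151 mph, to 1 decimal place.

55.3 mph

ΔP = 1011 − 988 = 23 hPa.
V ≈ 6.5 × 23^0.638 = 6.5 × 7.392 ≈ 48.050 kt.
48.050 × 1.151 ≈ 55.31 mph → 55.3 mph.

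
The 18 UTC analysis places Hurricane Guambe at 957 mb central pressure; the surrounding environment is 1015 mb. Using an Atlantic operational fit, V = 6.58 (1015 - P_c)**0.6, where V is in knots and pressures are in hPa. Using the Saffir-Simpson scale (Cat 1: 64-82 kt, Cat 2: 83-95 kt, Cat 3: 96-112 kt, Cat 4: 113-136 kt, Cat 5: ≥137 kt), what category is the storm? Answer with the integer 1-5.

1

ΔP = 1015 − 957 = 58 mb.
V ≈ 6.58 × 58^0.6 = 6.58 × 11.43 ≈ 75 kt.
75 kt falls in the Category 1 band.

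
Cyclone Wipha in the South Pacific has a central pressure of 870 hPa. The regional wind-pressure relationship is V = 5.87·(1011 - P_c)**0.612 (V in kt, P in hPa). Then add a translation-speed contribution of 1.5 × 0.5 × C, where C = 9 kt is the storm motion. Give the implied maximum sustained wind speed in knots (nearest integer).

ΔP = 1011 − 870 = 141 hPa.
141^0.612 ≈ 20.669.
V ≈ 5.87 × 20.669 ≈ 121.3 kt.
Translation term: 1.5 × 0.5 × 9 = 6.75 kt.
Corrected V ≈ 128.05 kt → 128 kt.

128 kt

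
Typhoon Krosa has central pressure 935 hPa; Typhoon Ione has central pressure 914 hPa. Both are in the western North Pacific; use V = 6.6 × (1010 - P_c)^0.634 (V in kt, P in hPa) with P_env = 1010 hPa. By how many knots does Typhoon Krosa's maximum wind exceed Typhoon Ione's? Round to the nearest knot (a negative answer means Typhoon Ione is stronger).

-17 kt

Typhoon Krosa: ΔP = 75; V ≈ 6.6 × 75^0.634 ≈ 101.94 kt.
Typhoon Ione: ΔP = 96; V ≈ 6.6 × 96^0.634 ≈ 119.21 kt.
Difference ≈ 101.94 − 119.21 = -17.27 → -17 kt.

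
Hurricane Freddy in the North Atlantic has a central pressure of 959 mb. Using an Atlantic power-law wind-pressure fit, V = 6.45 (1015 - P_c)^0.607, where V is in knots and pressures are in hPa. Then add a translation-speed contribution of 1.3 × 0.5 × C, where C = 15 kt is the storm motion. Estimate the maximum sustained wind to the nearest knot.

84 kt

ΔP = 1015 − 959 = 56 mb.
56^0.607 ≈ 11.512.
V ≈ 6.45 × 11.512 ≈ 74.3 kt.
Translation term: 1.3 × 0.5 × 15 = 9.75 kt.
Corrected V ≈ 84.05 kt → 84 kt.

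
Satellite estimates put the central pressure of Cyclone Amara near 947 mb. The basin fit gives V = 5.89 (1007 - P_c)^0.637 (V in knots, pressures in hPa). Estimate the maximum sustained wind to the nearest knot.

80 kt

ΔP = 1007 − 947 = 60 mb.
60^0.637 ≈ 13.573.
V ≈ 5.89 × 13.573 ≈ 79.9 kt.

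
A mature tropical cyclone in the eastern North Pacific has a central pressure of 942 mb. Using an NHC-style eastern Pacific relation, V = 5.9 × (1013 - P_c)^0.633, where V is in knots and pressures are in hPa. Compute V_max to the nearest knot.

ΔP = 1013 − 942 = 71 mb.
71^0.633 ≈ 14.854.
V ≈ 5.9 × 14.854 ≈ 87.6 kt.

88 kt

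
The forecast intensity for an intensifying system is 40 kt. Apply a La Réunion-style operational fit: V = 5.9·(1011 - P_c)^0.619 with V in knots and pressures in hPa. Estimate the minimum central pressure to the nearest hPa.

ΔP = (V / 5.9)^(1/0.619) = (40/5.9)^1.616.
40/5.9 = 6.780; 6.780^1.616 ≈ 22.02 hPa.
P_c = 1011 − 22.02 = 988.98 ≈ 989 hPa.

989 hPa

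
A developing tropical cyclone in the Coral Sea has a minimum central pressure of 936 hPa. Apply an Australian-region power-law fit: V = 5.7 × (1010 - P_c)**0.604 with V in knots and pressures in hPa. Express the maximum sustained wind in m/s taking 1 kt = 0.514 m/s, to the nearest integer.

ΔP = 1010 − 936 = 74 hPa.
V ≈ 5.7 × 74^0.604 = 5.7 × 13.459 ≈ 76.717 kt.
76.717 × 0.514 ≈ 39.43 m/s → 39 m/s.

39 m/s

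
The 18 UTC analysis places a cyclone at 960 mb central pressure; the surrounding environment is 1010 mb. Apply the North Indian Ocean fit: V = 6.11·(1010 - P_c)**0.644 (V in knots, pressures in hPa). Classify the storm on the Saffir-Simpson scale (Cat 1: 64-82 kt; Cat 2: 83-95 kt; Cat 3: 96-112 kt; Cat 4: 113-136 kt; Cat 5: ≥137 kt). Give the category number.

ΔP = 1010 − 960 = 50 mb.
V ≈ 6.11 × 50^0.644 = 6.11 × 12.42 ≈ 76 kt.
76 kt falls in the Category 1 band.

1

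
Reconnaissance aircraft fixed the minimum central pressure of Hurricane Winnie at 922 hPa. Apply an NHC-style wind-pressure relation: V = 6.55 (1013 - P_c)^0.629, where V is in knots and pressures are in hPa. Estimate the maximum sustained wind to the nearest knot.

ΔP = 1013 − 922 = 91 hPa.
91^0.629 ≈ 17.070.
V ≈ 6.55 × 17.070 ≈ 111.8 kt.

112 kt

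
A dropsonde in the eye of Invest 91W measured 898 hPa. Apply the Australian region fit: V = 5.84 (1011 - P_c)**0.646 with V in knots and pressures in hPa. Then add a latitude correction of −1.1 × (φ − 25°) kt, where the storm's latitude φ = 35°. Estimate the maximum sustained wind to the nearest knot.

113 kt

ΔP = 1011 − 898 = 113 hPa.
113^0.646 ≈ 21.198.
V ≈ 5.84 × 21.198 ≈ 123.8 kt.
Latitude correction: −1.1 × (35 − 25) = -11 kt.
Corrected V ≈ 112.8 kt → 113 kt.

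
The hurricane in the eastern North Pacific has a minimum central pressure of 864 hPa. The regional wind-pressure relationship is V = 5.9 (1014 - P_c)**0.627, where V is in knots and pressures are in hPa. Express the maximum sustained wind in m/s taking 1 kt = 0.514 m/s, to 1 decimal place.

70.2 m/s

ΔP = 1014 − 864 = 150 hPa.
V ≈ 5.9 × 150^0.627 = 5.9 × 23.142 ≈ 136.540 kt.
136.540 × 0.514 ≈ 70.18 m/s → 70.2 m/s.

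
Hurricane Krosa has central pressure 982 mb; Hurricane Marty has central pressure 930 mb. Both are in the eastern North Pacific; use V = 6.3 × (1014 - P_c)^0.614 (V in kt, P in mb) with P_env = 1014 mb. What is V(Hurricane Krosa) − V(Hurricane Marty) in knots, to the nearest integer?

-43 kt

Hurricane Krosa: ΔP = 32; V ≈ 6.3 × 32^0.614 ≈ 52.91 kt.
Hurricane Marty: ΔP = 84; V ≈ 6.3 × 84^0.614 ≈ 95.69 kt.
Difference ≈ 52.91 − 95.69 = -42.78 → -43 kt.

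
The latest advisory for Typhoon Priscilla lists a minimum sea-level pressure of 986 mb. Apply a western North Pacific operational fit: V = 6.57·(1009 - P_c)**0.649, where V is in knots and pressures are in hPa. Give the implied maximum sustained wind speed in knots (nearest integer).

ΔP = 1009 − 986 = 23 mb.
23^0.649 ≈ 7.652.
V ≈ 6.57 × 7.652 ≈ 50.3 kt.

50 kt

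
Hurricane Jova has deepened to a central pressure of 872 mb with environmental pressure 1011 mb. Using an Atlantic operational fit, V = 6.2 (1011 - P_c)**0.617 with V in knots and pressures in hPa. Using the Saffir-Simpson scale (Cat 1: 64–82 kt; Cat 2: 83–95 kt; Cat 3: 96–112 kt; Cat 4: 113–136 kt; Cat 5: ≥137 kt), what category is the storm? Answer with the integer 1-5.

ΔP = 1011 − 872 = 139 mb.
V ≈ 6.2 × 139^0.617 = 6.2 × 21.00 ≈ 130 kt.
130 kt falls in the Category 4 band.

4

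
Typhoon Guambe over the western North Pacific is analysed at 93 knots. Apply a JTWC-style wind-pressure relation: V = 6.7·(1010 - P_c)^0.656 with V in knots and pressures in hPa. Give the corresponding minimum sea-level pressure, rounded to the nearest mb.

ΔP = (V / 6.7)^(1/0.656) = (93/6.7)^1.524.
93/6.7 = 13.881; 13.881^1.524 ≈ 55.14 mb.
P_c = 1010 − 55.14 = 954.86 ≈ 955 mb.

955 mb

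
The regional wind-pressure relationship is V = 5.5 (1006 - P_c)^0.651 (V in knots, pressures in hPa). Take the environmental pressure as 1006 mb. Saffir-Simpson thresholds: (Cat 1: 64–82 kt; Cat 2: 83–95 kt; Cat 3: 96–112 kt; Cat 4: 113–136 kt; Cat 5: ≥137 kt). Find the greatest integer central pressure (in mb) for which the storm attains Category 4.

Category 4 begins at V = 113 kt.
Required ΔP = (113/5.5)^(1/0.651) = 20.545^1.536 ≈ 103.86 mb.
P_c ≤ 1006 − 103.86 = 902.14, so the highest integer P_c is 902 mb.

902 mb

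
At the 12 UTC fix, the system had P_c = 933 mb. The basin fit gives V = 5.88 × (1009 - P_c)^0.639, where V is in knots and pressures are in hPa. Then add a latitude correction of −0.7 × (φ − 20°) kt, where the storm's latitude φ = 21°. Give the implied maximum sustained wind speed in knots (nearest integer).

ΔP = 1009 − 933 = 76 mb.
76^0.639 ≈ 15.916.
V ≈ 5.88 × 15.916 ≈ 93.6 kt.
Latitude correction: −0.7 × (21 − 20) = -0.7 kt.
Corrected V ≈ 92.9 kt → 93 kt.

93 kt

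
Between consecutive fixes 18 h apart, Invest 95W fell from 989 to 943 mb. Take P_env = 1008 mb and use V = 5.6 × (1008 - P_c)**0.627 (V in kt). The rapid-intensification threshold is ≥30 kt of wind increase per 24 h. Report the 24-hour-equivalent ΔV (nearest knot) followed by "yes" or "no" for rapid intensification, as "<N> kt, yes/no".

V₁: ΔP = 19, V ≈ 5.6 × 19^0.627 ≈ 35.48 kt.
V₂: ΔP = 65, V ≈ 5.6 × 65^0.627 ≈ 76.72 kt.
ΔV over 18 h = 41.24 kt → 24 h equivalent = 41.24 × 24/18 ≈ 54.99 kt.
55 kt ≥ 30 kt ⇒ rapid intensification.

55 kt, yes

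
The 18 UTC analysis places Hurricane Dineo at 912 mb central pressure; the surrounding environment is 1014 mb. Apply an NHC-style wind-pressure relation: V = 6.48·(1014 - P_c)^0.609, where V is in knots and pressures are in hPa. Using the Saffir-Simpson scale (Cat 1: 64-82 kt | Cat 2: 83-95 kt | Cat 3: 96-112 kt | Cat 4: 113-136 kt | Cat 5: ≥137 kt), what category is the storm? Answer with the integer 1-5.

3

ΔP = 1014 − 912 = 102 mb.
V ≈ 6.48 × 102^0.609 = 6.48 × 16.72 ≈ 108 kt.
108 kt falls in the Category 3 band.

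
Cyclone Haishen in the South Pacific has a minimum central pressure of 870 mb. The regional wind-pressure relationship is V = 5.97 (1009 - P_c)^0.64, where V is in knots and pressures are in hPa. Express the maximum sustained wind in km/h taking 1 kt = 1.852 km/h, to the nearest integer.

ΔP = 1009 − 870 = 139 mb.
V ≈ 5.97 × 139^0.64 = 5.97 × 23.525 ≈ 140.444 kt.
140.444 × 1.852 ≈ 260.10 km/h → 260 km/h.

260 km/h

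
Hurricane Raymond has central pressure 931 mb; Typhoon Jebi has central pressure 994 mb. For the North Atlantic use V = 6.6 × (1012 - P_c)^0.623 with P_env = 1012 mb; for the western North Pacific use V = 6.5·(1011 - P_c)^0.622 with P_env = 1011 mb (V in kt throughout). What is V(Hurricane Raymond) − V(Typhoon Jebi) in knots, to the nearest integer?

Hurricane Raymond: ΔP = 81; V ≈ 6.6 × 81^0.623 ≈ 101.98 kt.
Typhoon Jebi: ΔP = 17; V ≈ 6.5 × 17^0.622 ≈ 37.87 kt.
Difference ≈ 101.98 − 37.87 = 64.11 → 64 kt.

64 kt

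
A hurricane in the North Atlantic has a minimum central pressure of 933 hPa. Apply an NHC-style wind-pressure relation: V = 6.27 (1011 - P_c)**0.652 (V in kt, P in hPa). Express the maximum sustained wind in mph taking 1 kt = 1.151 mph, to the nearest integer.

ΔP = 1011 − 933 = 78 hPa.
V ≈ 6.27 × 78^0.652 = 6.27 × 17.126 ≈ 107.377 kt.
107.377 × 1.151 ≈ 123.59 mph → 124 mph.

124 mph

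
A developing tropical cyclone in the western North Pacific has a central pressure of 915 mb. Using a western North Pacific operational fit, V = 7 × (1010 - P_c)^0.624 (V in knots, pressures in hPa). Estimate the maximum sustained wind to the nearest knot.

120 kt

ΔP = 1010 − 915 = 95 mb.
95^0.624 ≈ 17.144.
V ≈ 7 × 17.144 ≈ 120.0 kt.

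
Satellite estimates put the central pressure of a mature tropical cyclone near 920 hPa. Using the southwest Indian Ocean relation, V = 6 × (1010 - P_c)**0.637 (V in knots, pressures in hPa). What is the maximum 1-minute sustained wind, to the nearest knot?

ΔP = 1010 − 920 = 90 hPa.
90^0.637 ≈ 17.573.
V ≈ 6 × 17.573 ≈ 105.4 kt.

105 kt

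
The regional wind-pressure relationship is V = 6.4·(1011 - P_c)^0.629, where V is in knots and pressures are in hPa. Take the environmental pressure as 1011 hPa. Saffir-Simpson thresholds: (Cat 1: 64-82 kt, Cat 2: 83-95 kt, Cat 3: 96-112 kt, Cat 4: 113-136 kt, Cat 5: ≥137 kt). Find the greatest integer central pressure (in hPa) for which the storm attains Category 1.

972 hPa

Category 1 begins at V = 64 kt.
Required ΔP = (64/6.4)^(1/0.629) = 10.000^1.590 ≈ 38.89 hPa.
P_c ≤ 1011 − 38.89 = 972.11, so the highest integer P_c is 972 hPa.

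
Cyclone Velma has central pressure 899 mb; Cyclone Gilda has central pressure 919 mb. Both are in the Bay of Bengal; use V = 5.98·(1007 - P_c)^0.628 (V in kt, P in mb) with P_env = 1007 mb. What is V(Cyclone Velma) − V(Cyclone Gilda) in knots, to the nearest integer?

Cyclone Velma: ΔP = 108; V ≈ 5.98 × 108^0.628 ≈ 113.16 kt.
Cyclone Gilda: ΔP = 88; V ≈ 5.98 × 88^0.628 ≈ 99.50 kt.
Difference ≈ 113.16 − 99.50 = 13.66 → 14 kt.

14 kt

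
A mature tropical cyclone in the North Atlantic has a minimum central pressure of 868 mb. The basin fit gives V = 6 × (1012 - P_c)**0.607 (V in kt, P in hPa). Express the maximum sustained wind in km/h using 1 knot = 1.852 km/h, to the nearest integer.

227 km/h

ΔP = 1012 − 868 = 144 mb.
V ≈ 6 × 144^0.607 = 6 × 20.423 ≈ 122.540 kt.
122.540 × 1.852 ≈ 226.94 km/h → 227 km/h.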